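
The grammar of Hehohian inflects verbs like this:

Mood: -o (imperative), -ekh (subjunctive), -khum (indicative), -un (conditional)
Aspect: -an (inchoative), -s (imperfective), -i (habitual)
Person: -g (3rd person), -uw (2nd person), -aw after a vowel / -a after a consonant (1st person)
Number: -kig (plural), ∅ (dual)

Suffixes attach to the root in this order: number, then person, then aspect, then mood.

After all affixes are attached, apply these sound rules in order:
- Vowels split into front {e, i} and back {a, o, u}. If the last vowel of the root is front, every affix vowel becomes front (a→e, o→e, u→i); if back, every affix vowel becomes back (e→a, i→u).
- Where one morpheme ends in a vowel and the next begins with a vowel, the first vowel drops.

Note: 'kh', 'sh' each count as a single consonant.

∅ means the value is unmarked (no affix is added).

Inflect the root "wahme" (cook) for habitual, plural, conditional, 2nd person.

wahmekigiwin

Attach number plural -kig → wahmekig.
Attach person 2nd person -uw → wahmekiguw.
Attach aspect habitual -i → wahmekiguwi.
Attach mood conditional -un → wahmekiguwiun.
Apply vowel harmony: wahmekiguwiun → wahmekigiwiin.
Apply vowel deletion: wahmekigiwiin → wahmekigiwin.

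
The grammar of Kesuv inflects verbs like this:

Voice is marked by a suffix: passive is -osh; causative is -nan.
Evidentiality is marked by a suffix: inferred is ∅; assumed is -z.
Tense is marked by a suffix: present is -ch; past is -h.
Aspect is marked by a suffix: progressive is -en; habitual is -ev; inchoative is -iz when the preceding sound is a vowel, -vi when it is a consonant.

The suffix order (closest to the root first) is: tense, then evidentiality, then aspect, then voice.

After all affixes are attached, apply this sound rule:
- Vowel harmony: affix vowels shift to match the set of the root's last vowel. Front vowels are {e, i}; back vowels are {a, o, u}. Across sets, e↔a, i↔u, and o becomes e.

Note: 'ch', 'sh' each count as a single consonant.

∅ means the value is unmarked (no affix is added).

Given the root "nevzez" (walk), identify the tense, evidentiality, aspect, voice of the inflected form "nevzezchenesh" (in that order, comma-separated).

Segment: nevzez-ch-en-osh.
tense: -ch → present.
evidentiality: ∅ → inferred.
aspect: -en → progressive.
voice: -osh → passive.

present, inferred, progressive, passive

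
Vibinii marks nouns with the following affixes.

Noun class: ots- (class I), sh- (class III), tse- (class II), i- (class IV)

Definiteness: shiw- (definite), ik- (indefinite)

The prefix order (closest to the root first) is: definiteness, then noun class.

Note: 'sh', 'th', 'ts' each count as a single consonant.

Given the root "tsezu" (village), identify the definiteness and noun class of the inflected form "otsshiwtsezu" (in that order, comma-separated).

definite, class I

Segment: ots-shiw-tsezu.
definiteness: shiw- → definite.
noun class: ots- → class I.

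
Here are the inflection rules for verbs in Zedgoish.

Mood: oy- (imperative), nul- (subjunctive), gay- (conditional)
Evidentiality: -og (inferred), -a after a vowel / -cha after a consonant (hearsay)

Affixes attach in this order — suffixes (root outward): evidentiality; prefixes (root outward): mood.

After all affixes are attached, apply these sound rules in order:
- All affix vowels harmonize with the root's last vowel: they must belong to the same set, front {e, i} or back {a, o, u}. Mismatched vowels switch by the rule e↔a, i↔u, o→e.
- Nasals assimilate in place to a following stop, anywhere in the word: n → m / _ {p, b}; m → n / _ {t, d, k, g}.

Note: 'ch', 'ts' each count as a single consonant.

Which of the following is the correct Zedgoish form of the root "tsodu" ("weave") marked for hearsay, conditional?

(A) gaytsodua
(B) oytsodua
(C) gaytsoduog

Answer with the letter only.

A

Attach mood conditional gay- → gaytsodu.
Attach evidentiality hearsay -a (after vowel 'u') → gaytsodua.
Vowel harmony: no change.
Nasal assimilation: no change.
So the correct form is gaytsodua, option (A).
(B) oytsodua is wrong: it uses imperative instead of conditional for mood.
(C) gaytsoduog is wrong: it uses inferred instead of hearsay for evidentiality.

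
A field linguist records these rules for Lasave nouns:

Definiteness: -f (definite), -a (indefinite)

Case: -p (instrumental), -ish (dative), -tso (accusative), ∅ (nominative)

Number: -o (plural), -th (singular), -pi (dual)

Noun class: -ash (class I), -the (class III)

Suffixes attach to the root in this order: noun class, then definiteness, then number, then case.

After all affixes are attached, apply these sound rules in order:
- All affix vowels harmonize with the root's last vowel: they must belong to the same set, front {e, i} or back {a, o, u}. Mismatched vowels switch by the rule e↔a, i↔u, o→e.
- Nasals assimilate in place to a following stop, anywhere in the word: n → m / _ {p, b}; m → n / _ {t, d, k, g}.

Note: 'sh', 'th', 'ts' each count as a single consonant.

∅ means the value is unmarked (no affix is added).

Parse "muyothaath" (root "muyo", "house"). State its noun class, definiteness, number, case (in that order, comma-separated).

Segment: muyo-the-a-th.
noun class: -the → class III.
definiteness: -a → indefinite.
number: -th → singular.
case: ∅ → nominative.

class III, indefinite, singular, nominative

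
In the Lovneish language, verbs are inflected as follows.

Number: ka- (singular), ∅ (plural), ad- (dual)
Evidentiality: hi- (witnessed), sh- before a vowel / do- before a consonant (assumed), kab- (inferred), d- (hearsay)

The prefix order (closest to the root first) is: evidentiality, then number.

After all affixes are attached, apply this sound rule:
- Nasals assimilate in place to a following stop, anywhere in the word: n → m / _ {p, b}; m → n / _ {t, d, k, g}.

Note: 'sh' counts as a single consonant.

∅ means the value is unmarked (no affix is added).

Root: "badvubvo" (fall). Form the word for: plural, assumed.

Attach evidentiality assumed do- (before consonant 'b') → dobadvubvo.
number = plural: zero marking, form stays dobadvubvo.
Nasal assimilation: no change.

dobadvubvo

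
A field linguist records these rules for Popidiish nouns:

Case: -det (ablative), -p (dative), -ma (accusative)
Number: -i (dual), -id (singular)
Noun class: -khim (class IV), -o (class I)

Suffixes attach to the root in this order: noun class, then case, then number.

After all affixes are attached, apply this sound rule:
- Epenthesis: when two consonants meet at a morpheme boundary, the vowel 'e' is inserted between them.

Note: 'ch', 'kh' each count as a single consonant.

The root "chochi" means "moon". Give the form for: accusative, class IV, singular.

chochikhimemaid

Attach noun class class IV -khim → chochikhim.
Attach case accusative -ma → chochikhimma.
Attach number singular -id → chochikhimmaid.
Apply epenthesis: chochikhimmaid → chochikhimemaid.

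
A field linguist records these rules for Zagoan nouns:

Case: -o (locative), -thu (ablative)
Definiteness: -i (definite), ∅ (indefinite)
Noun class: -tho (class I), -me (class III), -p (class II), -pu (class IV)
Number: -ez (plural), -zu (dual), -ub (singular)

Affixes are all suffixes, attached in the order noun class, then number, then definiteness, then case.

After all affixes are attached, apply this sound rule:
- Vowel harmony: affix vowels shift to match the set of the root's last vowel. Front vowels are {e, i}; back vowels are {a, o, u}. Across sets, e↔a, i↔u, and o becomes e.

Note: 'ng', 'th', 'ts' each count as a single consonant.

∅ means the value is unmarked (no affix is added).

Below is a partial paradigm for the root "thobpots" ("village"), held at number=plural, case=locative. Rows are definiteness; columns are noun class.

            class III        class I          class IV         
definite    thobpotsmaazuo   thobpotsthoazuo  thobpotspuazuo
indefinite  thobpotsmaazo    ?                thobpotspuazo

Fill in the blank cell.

Attach noun class class I -tho → thobpotstho.
Attach number plural -ez → thobpotsthoez.
definiteness = indefinite: zero marking, form stays thobpotsthoez.
Attach case locative -o → thobpotsthoezo.
Apply vowel harmony: thobpotsthoezo → thobpotsthoazo.

thobpotsthoazo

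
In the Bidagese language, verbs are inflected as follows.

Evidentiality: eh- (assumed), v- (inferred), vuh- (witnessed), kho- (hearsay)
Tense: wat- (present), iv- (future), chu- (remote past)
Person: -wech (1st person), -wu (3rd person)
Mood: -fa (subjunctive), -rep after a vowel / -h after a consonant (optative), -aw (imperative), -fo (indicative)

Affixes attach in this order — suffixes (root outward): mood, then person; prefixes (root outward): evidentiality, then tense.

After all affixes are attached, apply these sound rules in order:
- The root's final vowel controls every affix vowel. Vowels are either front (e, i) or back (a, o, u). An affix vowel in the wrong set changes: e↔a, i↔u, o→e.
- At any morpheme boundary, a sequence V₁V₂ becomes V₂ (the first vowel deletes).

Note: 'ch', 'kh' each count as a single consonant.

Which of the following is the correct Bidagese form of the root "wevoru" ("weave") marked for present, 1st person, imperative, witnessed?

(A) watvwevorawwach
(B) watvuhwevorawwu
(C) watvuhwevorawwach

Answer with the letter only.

Attach evidentiality witnessed vuh- → vuhwevoru.
Attach mood imperative -aw → vuhwevoruaw.
Attach person 1st person -wech → vuhwevoruawwech.
Attach tense present wat- → watvuhwevoruawwech.
Apply vowel harmony: watvuhwevoruawwech → watvuhwevoruawwach.
Apply vowel deletion: watvuhwevoruawwach → watvuhwevorawwach.
So the correct form is watvuhwevorawwach, option (C).
(A) watvwevorawwach is wrong: it uses inferred instead of witnessed for evidentiality.
(B) watvuhwevorawwu is wrong: it uses 3rd person instead of 1st person for person.

C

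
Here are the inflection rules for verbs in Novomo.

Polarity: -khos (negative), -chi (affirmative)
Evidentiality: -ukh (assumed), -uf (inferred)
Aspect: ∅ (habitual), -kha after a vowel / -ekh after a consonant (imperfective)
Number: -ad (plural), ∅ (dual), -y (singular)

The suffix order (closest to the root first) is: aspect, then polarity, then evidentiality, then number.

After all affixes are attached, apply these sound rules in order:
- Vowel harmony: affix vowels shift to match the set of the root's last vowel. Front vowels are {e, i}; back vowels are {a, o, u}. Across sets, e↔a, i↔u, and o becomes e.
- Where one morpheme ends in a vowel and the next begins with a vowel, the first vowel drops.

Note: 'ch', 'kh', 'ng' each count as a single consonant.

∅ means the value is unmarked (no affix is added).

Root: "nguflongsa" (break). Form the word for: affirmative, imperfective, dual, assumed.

Attach aspect imperfective -kha (after vowel 'a') → nguflongsakha.
Attach polarity affirmative -chi → nguflongsakhachi.
Attach evidentiality assumed -ukh → nguflongsakhachiukh.
number = dual: zero marking, form stays nguflongsakhachiukh.
Apply vowel harmony: nguflongsakhachiukh → nguflongsakhachuukh.
Apply vowel deletion: nguflongsakhachuukh → nguflongsakhachukh.

nguflongsakhachukh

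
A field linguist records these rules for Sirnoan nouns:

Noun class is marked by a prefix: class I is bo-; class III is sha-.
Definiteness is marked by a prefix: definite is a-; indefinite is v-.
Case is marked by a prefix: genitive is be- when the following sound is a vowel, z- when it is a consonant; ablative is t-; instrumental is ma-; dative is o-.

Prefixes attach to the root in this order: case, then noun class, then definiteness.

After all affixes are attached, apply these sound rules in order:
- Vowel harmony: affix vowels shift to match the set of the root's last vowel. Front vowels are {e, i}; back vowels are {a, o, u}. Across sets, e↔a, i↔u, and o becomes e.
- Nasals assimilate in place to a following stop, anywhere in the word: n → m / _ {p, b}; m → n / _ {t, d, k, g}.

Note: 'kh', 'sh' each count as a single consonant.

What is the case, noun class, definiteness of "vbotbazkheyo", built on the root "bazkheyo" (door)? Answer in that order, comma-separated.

ablative, class I, indefinite

Segment: v-bo-t-bazkheyo.
case: t- → ablative.
noun class: bo- → class I.
definiteness: v- → indefinite.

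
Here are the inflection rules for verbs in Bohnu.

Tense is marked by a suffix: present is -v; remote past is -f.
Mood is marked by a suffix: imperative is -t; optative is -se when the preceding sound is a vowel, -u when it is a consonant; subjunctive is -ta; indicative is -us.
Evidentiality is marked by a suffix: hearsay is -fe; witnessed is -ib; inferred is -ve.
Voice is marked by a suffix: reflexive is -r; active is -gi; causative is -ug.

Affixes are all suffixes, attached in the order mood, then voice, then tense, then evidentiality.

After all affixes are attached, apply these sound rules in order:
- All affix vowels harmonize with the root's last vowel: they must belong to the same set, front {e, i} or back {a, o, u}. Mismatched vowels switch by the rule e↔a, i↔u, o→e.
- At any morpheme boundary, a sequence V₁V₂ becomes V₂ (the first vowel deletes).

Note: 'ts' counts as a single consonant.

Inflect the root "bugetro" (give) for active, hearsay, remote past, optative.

bugetrosaguffa

Attach mood optative -se (after vowel 'o') → bugetrose.
Attach voice active -gi → bugetrosegi.
Attach tense remote past -f → bugetrosegif.
Attach evidentiality hearsay -fe → bugetrosegiffe.
Apply vowel harmony: bugetrosegiffe → bugetrosaguffa.
Vowel deletion: no change.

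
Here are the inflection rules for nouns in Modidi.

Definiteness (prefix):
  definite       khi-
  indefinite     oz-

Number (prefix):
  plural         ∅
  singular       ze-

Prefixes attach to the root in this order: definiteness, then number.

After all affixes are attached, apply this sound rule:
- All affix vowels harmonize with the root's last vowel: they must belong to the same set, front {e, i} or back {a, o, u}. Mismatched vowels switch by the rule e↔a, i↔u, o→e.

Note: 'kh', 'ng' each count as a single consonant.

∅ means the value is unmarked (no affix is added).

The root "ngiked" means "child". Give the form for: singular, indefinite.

Attach definiteness indefinite oz- → ozngiked.
Attach number singular ze- → zeozngiked.
Apply vowel harmony: zeozngiked → zeezngiked.

zeezngiked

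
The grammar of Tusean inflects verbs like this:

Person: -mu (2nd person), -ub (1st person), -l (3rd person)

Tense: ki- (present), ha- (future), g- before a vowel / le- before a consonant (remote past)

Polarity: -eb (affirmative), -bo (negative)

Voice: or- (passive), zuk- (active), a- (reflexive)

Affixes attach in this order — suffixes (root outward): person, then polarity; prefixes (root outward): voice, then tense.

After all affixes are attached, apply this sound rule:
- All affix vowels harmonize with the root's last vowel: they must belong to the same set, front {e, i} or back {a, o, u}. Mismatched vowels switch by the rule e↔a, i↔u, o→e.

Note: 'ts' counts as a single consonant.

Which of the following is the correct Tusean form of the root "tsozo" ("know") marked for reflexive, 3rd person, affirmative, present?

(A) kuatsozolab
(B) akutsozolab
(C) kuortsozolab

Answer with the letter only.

Attach person 3rd person -l → tsozol.
Attach voice reflexive a- → atsozol.
Attach tense present ki- → kiatsozol.
Attach polarity affirmative -eb → kiatsozoleb.
Apply vowel harmony: kiatsozoleb → kuatsozolab.
So the correct form is kuatsozolab, option (A).
(C) kuortsozolab is wrong: it uses passive instead of reflexive for voice.
(B) akutsozolab is wrong: it has the affixes in the wrong order.

A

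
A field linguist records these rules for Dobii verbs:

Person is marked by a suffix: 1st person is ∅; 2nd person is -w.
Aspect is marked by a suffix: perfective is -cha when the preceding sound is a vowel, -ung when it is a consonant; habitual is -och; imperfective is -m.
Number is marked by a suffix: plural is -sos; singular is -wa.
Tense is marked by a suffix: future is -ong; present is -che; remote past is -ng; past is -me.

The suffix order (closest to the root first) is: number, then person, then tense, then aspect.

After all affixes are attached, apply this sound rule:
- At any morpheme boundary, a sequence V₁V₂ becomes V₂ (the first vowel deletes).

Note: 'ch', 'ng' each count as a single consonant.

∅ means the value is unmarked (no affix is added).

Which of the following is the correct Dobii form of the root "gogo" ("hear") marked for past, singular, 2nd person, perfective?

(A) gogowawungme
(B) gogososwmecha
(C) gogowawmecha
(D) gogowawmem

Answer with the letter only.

Attach number singular -wa → gogowa.
Attach person 2nd person -w → gogowaw.
Attach tense past -me → gogowawme.
Attach aspect perfective -cha (after vowel 'e') → gogowawmecha.
Vowel deletion: no change.
So the correct form is gogowawmecha, option (C).
(D) gogowawmem is wrong: it uses imperfective instead of perfective for aspect.
(B) gogososwmecha is wrong: it uses plural instead of singular for number.
(A) gogowawungme is wrong: it has the affixes in the wrong order.

C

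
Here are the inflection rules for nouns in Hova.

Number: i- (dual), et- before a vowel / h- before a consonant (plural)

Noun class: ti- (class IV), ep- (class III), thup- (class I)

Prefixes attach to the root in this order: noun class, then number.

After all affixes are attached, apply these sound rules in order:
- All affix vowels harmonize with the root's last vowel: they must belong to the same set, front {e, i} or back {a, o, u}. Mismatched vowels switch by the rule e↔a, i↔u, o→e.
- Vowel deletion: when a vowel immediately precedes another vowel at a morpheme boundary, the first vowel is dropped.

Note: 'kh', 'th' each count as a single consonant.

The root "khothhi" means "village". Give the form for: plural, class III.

etepkhothhi

Attach noun class class III ep- → epkhothhi.
Attach number plural et- (before vowel 'e') → etepkhothhi.
Vowel harmony: no change.
Vowel deletion: no change.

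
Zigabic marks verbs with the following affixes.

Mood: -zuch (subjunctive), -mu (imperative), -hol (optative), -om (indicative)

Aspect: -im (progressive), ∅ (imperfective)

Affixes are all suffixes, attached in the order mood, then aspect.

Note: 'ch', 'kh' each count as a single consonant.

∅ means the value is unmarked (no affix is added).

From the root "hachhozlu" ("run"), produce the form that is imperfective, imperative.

Attach mood imperative -mu → hachhozlumu.
aspect = imperfective: zero marking, form stays hachhozlumu.

hachhozlumu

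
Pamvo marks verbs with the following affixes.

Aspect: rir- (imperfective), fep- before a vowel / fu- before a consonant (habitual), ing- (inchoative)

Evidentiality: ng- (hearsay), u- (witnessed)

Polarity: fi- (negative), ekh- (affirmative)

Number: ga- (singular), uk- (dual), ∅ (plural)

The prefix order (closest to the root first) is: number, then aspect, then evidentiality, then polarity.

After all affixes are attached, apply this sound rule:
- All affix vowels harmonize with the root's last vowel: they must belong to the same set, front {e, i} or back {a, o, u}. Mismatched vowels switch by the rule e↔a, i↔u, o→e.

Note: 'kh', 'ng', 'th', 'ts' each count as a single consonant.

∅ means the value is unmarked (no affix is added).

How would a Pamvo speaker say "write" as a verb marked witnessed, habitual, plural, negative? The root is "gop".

fuufugop

number = plural: zero marking, form stays gop.
Attach aspect habitual fu- (before consonant 'g') → fugop.
Attach evidentiality witnessed u- → ufugop.
Attach polarity negative fi- → fiufugop.
Apply vowel harmony: fiufugop → fuufugop.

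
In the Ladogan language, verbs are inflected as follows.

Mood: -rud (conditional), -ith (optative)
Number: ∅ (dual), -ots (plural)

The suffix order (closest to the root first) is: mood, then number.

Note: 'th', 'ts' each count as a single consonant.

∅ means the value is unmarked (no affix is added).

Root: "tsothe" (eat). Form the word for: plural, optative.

tsotheithots

Attach mood optative -ith → tsotheith.
Attach number plural -ots → tsotheithots.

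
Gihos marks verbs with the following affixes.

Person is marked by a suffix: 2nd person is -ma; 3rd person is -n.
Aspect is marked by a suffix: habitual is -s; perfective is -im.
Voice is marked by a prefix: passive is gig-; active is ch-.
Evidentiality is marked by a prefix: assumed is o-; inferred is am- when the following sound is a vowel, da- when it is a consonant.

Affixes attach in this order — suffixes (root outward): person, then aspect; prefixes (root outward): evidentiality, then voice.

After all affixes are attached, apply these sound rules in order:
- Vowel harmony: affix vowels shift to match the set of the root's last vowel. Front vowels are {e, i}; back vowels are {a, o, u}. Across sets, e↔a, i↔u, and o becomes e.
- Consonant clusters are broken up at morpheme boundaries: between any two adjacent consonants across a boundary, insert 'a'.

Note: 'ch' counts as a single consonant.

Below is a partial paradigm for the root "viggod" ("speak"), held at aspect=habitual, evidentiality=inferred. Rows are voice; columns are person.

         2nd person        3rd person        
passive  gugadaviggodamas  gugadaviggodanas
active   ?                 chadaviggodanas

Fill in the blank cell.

chadaviggodamas

Attach person 2nd person -ma → viggodma.
Attach aspect habitual -s → viggodmas.
Attach evidentiality inferred da- (before consonant 'v') → daviggodmas.
Attach voice active ch- → chdaviggodmas.
Vowel harmony: no change.
Apply epenthesis: chdaviggodmas → chadaviggodamas.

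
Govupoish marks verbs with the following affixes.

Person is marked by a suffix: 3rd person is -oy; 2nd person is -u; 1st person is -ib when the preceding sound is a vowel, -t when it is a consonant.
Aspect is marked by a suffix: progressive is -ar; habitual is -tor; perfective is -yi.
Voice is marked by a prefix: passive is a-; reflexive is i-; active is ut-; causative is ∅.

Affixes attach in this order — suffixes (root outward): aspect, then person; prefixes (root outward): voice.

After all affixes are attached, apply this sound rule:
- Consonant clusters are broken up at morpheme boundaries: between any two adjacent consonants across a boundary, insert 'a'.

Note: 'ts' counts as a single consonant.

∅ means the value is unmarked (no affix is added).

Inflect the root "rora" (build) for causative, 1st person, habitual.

roratorat

voice = causative: zero marking, form stays rora.
Attach aspect habitual -tor → rorator.
Attach person 1st person -t (after consonant 'r') → roratort.
Apply epenthesis: roratort → roratorat.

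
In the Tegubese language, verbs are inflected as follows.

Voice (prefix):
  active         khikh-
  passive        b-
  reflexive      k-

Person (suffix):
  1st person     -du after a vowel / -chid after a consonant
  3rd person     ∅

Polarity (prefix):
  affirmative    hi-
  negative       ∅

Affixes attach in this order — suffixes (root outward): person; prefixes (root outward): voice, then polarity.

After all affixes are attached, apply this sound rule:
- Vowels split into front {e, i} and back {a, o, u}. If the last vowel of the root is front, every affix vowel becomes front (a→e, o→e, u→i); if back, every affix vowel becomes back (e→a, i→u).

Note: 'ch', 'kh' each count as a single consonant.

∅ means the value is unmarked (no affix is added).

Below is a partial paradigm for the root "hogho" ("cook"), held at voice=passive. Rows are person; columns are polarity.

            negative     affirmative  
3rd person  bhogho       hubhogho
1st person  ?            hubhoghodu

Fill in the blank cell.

Attach voice passive b- → bhogho.
Attach person 1st person -du (after vowel 'o') → bhoghodu.
polarity = negative: zero marking, form stays bhoghodu.
Vowel harmony: no change.

bhoghodu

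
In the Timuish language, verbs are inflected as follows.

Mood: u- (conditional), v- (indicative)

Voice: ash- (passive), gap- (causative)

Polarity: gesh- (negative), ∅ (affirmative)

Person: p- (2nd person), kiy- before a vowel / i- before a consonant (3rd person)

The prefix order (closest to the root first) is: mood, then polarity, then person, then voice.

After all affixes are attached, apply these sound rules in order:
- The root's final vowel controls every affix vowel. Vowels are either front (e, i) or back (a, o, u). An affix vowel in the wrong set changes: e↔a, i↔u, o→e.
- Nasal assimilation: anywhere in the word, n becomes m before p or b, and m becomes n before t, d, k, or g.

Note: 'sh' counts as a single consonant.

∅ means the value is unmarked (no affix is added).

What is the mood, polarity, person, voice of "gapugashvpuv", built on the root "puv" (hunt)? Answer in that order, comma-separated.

Segment: gap-i-gesh-v-puv.
mood: v- → indicative.
polarity: gesh- → negative.
person: kiy/i- → 3rd person.
voice: gap- → causative.

indicative, negative, 3rd person, causative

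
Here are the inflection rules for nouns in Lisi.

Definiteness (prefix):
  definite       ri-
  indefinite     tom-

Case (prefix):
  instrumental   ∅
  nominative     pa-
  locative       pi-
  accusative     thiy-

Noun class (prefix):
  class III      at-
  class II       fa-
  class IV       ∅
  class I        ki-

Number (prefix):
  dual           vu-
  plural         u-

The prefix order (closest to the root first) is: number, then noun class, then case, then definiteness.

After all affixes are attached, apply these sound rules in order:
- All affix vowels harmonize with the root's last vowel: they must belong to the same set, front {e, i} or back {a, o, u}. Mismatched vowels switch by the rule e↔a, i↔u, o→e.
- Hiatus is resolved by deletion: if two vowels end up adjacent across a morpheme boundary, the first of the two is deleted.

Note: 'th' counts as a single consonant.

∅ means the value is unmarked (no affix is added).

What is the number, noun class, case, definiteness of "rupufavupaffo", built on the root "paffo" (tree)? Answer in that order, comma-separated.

Segment: ri-pi-fa-vu-paffo.
number: vu- → dual.
noun class: fa- → class II.
case: pi- → locative.
definiteness: ri- → definite.

dual, class II, locative, definite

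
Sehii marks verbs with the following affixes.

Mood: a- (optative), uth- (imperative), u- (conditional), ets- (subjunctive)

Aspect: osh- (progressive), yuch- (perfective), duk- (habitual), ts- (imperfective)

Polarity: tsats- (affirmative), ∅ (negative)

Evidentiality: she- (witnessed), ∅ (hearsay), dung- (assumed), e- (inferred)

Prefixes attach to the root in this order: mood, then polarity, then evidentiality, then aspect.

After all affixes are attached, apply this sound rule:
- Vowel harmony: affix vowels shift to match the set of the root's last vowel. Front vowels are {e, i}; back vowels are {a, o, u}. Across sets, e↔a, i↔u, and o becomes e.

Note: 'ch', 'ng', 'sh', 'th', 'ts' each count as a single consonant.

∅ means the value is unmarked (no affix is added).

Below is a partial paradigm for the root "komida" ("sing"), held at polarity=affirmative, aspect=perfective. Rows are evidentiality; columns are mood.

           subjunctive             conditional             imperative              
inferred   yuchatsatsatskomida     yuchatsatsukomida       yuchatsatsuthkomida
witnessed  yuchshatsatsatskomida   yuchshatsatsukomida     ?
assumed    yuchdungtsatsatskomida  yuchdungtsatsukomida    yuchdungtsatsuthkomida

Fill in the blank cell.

Attach mood imperative uth- → uthkomida.
Attach polarity affirmative tsats- → tsatsuthkomida.
Attach evidentiality witnessed she- → shetsatsuthkomida.
Attach aspect perfective yuch- → yuchshetsatsuthkomida.
Apply vowel harmony: yuchshetsatsuthkomida → yuchshatsatsuthkomida.

yuchshatsatsuthkomida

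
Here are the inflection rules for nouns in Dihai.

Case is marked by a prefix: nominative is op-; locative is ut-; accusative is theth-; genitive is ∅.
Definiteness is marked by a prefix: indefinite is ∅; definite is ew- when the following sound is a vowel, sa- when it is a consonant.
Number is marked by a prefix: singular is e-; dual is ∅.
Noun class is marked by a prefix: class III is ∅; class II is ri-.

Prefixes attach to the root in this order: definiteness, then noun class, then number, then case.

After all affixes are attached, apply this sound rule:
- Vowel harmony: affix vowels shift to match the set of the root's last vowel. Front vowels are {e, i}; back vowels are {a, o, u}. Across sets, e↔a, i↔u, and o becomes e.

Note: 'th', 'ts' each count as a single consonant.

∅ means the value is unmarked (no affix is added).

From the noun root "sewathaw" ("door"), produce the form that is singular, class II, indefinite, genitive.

arusewathaw

definiteness = indefinite: zero marking, form stays sewathaw.
Attach noun class class II ri- → risewathaw.
Attach number singular e- → erisewathaw.
case = genitive: zero marking, form stays erisewathaw.
Apply vowel harmony: erisewathaw → arusewathaw.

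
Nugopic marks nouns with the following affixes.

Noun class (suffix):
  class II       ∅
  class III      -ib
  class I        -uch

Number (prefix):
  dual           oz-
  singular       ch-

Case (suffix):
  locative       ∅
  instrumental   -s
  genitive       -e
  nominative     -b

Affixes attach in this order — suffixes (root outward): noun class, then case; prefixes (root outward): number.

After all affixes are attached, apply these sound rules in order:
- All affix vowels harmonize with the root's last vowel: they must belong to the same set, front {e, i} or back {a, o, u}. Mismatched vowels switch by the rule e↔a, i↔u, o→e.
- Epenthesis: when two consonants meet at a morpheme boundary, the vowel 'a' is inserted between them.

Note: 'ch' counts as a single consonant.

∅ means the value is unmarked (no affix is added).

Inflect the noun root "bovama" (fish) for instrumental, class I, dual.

Attach noun class class I -uch → bovamauch.
Attach case instrumental -s → bovamauchs.
Attach number dual oz- → ozbovamauchs.
Vowel harmony: no change.
Apply epenthesis: ozbovamauchs → ozabovamauchas.

ozabovamauchas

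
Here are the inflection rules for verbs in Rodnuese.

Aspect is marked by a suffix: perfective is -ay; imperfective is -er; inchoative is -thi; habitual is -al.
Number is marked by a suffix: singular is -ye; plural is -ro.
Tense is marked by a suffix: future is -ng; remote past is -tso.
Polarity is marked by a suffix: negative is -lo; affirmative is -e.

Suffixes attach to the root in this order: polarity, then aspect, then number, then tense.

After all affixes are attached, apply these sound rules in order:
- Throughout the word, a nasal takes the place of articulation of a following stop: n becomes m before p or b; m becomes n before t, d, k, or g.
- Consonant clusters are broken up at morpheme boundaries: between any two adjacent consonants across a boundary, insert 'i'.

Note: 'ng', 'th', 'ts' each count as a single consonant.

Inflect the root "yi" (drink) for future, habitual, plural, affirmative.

yiealirong

Attach polarity affirmative -e → yie.
Attach aspect habitual -al → yieal.
Attach number plural -ro → yiealro.
Attach tense future -ng → yiealrong.
Nasal assimilation: no change.
Apply epenthesis: yiealrong → yiealirong.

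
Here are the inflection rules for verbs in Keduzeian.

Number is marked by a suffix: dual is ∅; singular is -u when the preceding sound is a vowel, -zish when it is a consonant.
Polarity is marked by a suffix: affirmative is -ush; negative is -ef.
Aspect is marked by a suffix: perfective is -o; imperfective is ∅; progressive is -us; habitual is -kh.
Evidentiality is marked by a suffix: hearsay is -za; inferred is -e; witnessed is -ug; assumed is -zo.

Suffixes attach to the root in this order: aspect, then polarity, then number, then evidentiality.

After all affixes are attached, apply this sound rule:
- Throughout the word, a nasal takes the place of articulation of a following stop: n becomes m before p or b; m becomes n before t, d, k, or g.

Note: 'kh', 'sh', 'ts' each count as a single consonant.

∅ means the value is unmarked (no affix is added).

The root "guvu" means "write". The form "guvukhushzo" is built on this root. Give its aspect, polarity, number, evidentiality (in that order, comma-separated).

habitual, affirmative, dual, assumed

Segment: guvu-kh-ush-zo.
aspect: -kh → habitual.
polarity: -ush → affirmative.
number: ∅ → dual.
evidentiality: -zo → assumed.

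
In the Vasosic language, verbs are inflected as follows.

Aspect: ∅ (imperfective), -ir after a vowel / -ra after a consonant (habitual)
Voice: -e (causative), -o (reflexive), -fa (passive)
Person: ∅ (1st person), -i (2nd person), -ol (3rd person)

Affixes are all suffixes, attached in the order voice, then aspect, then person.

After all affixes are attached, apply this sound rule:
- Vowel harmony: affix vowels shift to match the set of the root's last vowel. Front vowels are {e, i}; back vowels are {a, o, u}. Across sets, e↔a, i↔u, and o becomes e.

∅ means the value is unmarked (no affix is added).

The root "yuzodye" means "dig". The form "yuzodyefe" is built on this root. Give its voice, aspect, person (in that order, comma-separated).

Segment: yuzodye-fa.
voice: -fa → passive.
aspect: ∅ → imperfective.
person: ∅ → 1st person.

passive, imperfective, 1st person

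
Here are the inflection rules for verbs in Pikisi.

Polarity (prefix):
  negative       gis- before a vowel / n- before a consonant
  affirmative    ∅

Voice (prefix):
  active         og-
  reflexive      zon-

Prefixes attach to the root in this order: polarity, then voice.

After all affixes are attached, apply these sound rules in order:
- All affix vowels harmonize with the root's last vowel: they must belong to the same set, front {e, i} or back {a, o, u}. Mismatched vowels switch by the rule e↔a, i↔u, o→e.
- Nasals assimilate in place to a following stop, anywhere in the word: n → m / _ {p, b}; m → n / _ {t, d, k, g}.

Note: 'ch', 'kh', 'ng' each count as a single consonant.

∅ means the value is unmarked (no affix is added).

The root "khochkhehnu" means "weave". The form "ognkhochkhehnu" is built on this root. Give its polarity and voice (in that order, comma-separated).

negative, active

Segment: og-n-khochkhehnu.
polarity: gis/n- → negative.
voice: og- → active.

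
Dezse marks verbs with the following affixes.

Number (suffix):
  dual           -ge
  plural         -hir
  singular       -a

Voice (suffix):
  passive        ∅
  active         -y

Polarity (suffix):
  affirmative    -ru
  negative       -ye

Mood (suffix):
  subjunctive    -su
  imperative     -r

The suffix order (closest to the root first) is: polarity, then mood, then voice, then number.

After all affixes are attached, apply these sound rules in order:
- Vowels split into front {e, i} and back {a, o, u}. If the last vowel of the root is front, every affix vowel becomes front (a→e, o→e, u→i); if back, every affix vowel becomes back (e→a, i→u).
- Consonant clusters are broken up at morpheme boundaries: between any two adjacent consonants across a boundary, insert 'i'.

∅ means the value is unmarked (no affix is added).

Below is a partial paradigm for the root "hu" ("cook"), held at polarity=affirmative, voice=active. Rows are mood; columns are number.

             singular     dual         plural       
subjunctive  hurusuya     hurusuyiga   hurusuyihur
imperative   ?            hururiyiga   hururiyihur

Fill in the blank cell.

Attach polarity affirmative -ru → huru.
Attach mood imperative -r → hurur.
Attach voice active -y → hurury.
Attach number singular -a → hururya.
Vowel harmony: no change.
Apply epenthesis: hururya → hururiya.

hururiya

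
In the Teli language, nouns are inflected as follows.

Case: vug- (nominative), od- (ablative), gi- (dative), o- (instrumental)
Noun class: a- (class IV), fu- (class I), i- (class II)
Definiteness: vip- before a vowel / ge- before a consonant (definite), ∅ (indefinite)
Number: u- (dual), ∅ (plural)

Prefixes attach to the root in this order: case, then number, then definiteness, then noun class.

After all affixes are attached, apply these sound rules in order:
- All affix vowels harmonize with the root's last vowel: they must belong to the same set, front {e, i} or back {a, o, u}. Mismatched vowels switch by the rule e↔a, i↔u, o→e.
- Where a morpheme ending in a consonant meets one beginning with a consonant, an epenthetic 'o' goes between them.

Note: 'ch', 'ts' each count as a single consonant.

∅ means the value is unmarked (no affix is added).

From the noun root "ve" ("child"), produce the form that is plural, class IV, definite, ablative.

Attach case ablative od- → odve.
number = plural: zero marking, form stays odve.
Attach definiteness definite vip- (before vowel 'o') → vipodve.
Attach noun class class IV a- → avipodve.
Apply vowel harmony: avipodve → evipedve.
Apply epenthesis: evipedve → evipedove.

evipedove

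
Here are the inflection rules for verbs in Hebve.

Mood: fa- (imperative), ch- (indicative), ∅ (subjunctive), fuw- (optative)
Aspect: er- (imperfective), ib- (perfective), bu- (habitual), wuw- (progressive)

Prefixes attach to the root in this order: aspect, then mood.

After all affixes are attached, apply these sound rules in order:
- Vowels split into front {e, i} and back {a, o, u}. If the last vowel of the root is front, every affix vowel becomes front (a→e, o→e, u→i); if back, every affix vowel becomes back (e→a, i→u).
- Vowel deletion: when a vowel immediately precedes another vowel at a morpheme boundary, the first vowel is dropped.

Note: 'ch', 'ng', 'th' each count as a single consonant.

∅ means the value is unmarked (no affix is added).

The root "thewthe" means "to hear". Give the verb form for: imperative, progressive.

Attach aspect progressive wuw- → wuwthewthe.
Attach mood imperative fa- → fawuwthewthe.
Apply vowel harmony: fawuwthewthe → fewiwthewthe.
Vowel deletion: no change.

fewiwthewthe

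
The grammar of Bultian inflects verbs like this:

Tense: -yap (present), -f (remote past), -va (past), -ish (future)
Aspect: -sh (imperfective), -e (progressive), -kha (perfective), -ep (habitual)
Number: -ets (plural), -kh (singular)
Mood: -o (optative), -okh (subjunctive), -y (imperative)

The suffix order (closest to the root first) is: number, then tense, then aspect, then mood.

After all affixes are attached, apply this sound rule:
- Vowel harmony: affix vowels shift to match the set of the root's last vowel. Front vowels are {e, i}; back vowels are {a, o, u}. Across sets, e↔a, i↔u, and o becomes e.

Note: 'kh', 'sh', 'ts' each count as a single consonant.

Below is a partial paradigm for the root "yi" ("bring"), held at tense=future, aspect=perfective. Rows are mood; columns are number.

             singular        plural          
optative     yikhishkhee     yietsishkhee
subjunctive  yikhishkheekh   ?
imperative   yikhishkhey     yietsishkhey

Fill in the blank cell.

yietsishkheekh

Attach number plural -ets → yiets.
Attach tense future -ish → yietsish.
Attach aspect perfective -kha → yietsishkha.
Attach mood subjunctive -okh → yietsishkhaokh.
Apply vowel harmony: yietsishkhaokh → yietsishkheekh.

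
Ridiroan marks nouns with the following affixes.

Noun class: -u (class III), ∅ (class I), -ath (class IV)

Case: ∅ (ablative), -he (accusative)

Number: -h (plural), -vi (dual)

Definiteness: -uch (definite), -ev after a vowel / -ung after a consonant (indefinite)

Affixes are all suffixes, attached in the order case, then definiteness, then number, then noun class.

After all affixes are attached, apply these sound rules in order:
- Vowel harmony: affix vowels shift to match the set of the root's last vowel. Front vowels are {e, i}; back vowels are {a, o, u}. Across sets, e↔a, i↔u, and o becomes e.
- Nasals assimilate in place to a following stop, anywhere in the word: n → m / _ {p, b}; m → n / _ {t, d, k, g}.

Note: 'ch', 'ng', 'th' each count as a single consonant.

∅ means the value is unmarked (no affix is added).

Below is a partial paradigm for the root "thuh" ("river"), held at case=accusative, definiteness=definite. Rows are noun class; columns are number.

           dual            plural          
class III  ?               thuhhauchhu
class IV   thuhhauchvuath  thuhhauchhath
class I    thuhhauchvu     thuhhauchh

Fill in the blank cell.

Attach case accusative -he → thuhhe.
Attach definiteness definite -uch → thuhheuch.
Attach number dual -vi → thuhheuchvi.
Attach noun class class III -u → thuhheuchviu.
Apply vowel harmony: thuhheuchviu → thuhhauchvuu.
Nasal assimilation: no change.

thuhhauchvuu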